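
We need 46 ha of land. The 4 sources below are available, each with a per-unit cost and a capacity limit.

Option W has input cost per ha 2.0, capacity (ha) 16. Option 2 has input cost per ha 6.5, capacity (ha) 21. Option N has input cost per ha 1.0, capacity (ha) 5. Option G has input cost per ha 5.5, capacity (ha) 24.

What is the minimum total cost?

Use sources in increasing cost order.
Option N at 1.0: take all 5 ha → 41 still needed.
Take 16 from Option W at 2.0 → need 25 more.
Option G at 5.5: take all 24 ha → 1 still needed.
Option 2 (6.5): take the remaining 1 → done.
Cost = 5×1.0 + 16×2.0 + 24×5.5 + 1×6.5 = 175.5.

175.5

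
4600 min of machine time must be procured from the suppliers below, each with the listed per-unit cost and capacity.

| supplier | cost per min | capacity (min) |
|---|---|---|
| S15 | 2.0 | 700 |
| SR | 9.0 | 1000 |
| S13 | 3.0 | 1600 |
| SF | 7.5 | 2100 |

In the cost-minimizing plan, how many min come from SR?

Cheapest first:
S15 (2.0): use full 700 ; 3900 min to go.
Take 1600 from S13 at 3.0 ; need 2300 more.
SF at 7.5: take all 2100 min ; 200 still needed.
Take 200 from SR at 9.0 to finish.

200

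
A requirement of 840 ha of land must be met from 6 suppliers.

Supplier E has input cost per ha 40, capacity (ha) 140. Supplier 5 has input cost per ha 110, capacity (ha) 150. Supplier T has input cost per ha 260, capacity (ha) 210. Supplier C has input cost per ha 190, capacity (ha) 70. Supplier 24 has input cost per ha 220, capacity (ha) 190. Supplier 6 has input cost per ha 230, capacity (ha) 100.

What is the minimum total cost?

149600

Cheapest first:
Supplier E at 40: take all 140 ha — 700 still needed.
Supplier 5 at 110: take all 150 ha — 550 still needed.
Supplier C (190): use full 70 — 480 ha to go.
Take 190 from Supplier 24 at 220 — need 290 more.
Supplier 6 (230): use full 100 — 190 ha to go.
Supplier T at 260: take 190 of its 210 — requirement met.
Cost = 140×40 + 150×110 + 70×190 + 190×220 + 100×230 + 190×260 = 149600.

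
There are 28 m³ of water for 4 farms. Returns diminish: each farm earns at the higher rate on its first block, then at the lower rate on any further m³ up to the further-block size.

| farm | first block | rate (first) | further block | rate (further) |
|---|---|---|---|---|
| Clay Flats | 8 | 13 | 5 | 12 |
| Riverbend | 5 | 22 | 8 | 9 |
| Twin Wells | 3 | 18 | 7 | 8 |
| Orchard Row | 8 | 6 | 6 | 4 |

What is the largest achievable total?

391

Rank every tier by rate: Riverbend/T1 22 > Twin Wells/T1 18 > Clay Flats/T1 13 > Clay Flats/T2 12 > Riverbend/T2 9 > Twin Wells/T2 8 > Orchard Row/T1 6 > Orchard Row/T2 4.
Riverbend T1 at 22: fill all 5 — 23 left.
Fill Twin Wells T1 block (3 at 18) — 20 left.
Clay Flats T1 at 13: fill all 8 — 12 left.
Clay Flats T2 at 12: fill all 5 — 7 left.
Riverbend T2 at 9: only 7 left, fill 7.
Total = 22×5 + 18×3 + 13×8 + 12×5 + 9×7 = 391.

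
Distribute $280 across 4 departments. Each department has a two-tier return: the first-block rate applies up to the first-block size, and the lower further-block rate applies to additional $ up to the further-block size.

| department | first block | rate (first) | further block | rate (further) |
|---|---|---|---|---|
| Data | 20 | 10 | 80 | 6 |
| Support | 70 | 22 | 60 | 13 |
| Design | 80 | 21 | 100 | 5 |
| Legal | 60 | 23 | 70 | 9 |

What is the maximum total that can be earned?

Treat each block as its own option and order by rate: Legal/T1 23 > Support/T1 22 > Design/T1 21 > Support/T2 13 > Data/T1 10 > Legal/T2 9 > Data/T2 6 > Design/T2 5.
Legal/T1 (23): +60 — 220 left.
Fill Support T1 block (70 at 22) — 150 left.
Fill Design T1 block (80 at 21) — 70 left.
Fill Support T2 block (60 at 13) — 10 left.
Data/T1: +10 of 20 at 10; pool empty.
Total = 23×60 + 22×70 + 21×80 + 13×60 + 10×10 = 5480.

5480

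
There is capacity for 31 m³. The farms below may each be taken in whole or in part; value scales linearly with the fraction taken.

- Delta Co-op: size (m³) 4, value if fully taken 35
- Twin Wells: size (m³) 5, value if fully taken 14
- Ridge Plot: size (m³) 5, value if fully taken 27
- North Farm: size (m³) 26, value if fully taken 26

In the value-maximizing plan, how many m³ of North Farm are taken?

Sort by value density: Delta Co-op 35/4≈8.75, Ridge Plot 27/5≈5.4, Twin Wells 14/5≈2.8, North Farm 26/26≈1.
Delta Co-op: take in full, 4 m³ for value 35 → 27 left.
Ridge Plot: take in full, 5 m³ for value 27 → 22 left.
Twin Wells: take in full, 5 m³ for value 14 → 17 left.
Fill the last 17 m³ with part of North Farm: 17/26 of it earns 17.

17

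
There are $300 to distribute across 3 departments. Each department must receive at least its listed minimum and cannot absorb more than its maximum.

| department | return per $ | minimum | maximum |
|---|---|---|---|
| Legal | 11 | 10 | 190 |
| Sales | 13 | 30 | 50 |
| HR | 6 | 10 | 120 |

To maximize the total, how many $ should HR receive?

60

Meeting every minimum uses 10+30+10 = 50 $, leaving 250.
Rank by return per $: Sales 13 > Legal 11 > HR 6.
Sales takes 20 more to reach its cap of 50 ; 230 left.
Legal takes 180 more to reach its cap of 190 ; 50 left.
Only 50 left; HR takes them to reach 60.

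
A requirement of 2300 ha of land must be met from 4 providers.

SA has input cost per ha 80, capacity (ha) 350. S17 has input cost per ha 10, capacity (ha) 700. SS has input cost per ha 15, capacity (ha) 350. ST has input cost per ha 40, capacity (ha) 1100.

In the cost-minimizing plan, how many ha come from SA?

Cheapest first:
Take 700 from S17 at 10 — need 1600 more.
SS (15): use full 350 — 1250 ha to go.
ST (40): use full 1100 — 150 ha to go.
SA at 80: take 150 of its 350 — requirement met.

150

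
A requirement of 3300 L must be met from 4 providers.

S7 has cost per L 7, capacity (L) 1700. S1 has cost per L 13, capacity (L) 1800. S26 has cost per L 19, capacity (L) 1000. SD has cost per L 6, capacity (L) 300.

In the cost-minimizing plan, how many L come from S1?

Fill from the cheapest provider first.
SD at 6: take all 300 L — 3000 still needed.
S7 (7): use full 1700 — 1300 L to go.
S1 (13): take the remaining 1300 — done.
S26: unused.

1300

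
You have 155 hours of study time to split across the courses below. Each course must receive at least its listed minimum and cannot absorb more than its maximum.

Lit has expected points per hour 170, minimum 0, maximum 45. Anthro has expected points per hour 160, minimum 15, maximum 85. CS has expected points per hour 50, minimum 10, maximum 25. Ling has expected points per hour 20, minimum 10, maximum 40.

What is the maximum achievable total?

Meeting every minimum uses 0+15+10+10 = 35 hours, leaving 120.
Highest expected points per hour first: Lit 170 > Anthro 160 > CS 50 > Ling 20.
Give Lit 45 more to hit its cap of 45 — 75 left.
Anthro takes 70 more to reach its cap of 85 — 5 left.
CS has room for 15 more but only 5 remain, so it gets 15.
Total = 170×45 + 160×85 + 50×15 + 20×10 = 22200.

22200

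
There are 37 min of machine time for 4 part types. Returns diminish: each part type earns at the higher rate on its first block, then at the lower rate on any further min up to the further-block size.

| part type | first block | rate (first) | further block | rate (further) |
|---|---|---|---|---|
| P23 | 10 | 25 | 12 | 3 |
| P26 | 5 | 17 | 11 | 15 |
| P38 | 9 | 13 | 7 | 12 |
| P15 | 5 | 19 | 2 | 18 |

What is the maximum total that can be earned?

683

Rank every tier by rate: P23/tier1 25 > P15/tier1 19 > P15/tier2 18 > P26/tier1 17 > P26/tier2 15 > P38/tier1 13 > P38/tier2 12 > P23/tier2 3.
P23/tier1 (25): +10 → 27 left.
P15 tier1 at 19: fill all 5 → 22 left.
P15/tier2 (18): +2 → 20 left.
Fill P26 tier1 block (5 at 17) → 15 left.
Fill P26 tier2 block (11 at 15) → 4 left.
P38/tier1: +4 of 9 at 13; pool empty.
Total = 25×10 + 19×5 + 18×2 + 17×5 + 15×11 + 13×4 = 683.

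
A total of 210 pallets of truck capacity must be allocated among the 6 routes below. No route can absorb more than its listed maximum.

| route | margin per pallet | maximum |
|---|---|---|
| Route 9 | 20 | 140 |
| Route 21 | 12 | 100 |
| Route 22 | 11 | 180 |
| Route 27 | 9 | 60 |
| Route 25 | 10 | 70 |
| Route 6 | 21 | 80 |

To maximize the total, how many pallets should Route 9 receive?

Order the routes by margin per pallet: Route 6 21 > Route 9 20 > Route 21 12 > Route 22 11 > Route 25 10 > Route 27 9.
Route 6 takes 80 to reach its cap of 80 → 130 left.
Route 9 has room for 140 but only 130 remain, so it gets 130.

130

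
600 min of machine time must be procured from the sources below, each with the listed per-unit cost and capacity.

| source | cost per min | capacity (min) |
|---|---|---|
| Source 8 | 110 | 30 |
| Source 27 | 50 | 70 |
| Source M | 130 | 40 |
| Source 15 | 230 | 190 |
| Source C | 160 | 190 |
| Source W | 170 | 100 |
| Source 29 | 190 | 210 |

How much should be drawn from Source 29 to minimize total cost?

Use sources in increasing cost order.
Source 27 at 50: take all 70 min → 530 still needed.
Take 30 from Source 8 at 110 → need 500 more.
Source M at 130: take all 40 min → 460 still needed.
Source C (160): use full 190 → 270 min to go.
Source W at 170: take all 100 min → 170 still needed.
Source 29 (190): take the remaining 170 → done.
Source 15: unused.

170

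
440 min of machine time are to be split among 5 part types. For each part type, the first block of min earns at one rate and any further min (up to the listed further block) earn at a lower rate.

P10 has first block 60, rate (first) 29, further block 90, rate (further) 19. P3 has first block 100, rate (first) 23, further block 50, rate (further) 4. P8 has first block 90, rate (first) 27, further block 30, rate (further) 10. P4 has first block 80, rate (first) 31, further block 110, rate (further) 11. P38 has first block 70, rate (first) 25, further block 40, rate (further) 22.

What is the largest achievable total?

11580

Rank every tier by rate: P4/T1 31 > P10/T1 29 > P8/T1 27 > P38/T1 25 > P3/T1 23 > P38/T2 22 > P10/T2 19 > P4/T2 11 > P8/T2 10 > P3/T2 4.
P4/T1 (31): +80 → 360 left.
Fill P10 T1 block (60 at 29) → 300 left.
Fill P8 T1 block (90 at 27) → 210 left.
Fill P38 T1 block (70 at 25) → 140 left.
Fill P3 T1 block (100 at 23) → 40 left.
Fill P38 T2 block (40 at 22) → 0 left.
Total = 31×80 + 29×60 + 27×90 + 25×70 + 23×100 + 22×40 = 11580.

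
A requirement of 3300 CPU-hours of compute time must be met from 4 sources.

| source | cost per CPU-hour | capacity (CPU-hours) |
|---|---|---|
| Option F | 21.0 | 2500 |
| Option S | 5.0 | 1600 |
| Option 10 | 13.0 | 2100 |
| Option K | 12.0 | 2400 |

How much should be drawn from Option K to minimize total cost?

1700

Fill from the cheapest source first.
Option S at 5.0: take all 1600 CPU-hours ; 1700 still needed.
Option K at 12.0: take 1700 of its 2400 ; requirement met.
Option 10, Option F: unused.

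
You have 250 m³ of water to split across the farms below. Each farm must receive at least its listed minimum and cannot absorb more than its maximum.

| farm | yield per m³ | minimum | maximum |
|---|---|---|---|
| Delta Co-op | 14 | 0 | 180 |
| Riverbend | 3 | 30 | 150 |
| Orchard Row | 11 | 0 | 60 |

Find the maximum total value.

Meeting every minimum uses 0+30+0 = 30 m³, leaving 220.
Order the farms by yield per m³: Delta Co-op 14 > Orchard Row 11 > Riverbend 3.
Delta Co-op takes 180 more to reach its cap of 180 — 40 left.
Orchard Row: +40 (room for 60) → 40. Pool exhausted.
Total = 14×180 + 3×30 + 11×40 = 3050.

3050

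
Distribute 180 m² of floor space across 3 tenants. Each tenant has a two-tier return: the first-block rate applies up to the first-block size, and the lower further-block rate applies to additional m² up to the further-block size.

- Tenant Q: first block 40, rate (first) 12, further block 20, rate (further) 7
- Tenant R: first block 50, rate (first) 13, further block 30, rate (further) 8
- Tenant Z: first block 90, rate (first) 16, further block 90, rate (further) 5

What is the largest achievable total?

2570

Rank every tier by rate: Tenant Z/T1 16 > Tenant R/T1 13 > Tenant Q/T1 12 > Tenant R/T2 8 > Tenant Q/T2 7 > Tenant Z/T2 5.
Tenant Z T1 at 16: fill all 90 → 90 left.
Tenant R T1 at 13: fill all 50 → 40 left.
Fill Tenant Q T1 block (40 at 12) → 0 left.
Total = 16×90 + 13×50 + 12×40 = 2570.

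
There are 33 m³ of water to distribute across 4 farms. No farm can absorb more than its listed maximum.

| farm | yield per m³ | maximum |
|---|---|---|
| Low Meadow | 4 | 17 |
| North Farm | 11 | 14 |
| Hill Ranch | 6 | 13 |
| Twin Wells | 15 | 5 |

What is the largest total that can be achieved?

311

Rank by yield per m³: Twin Wells 15 > North Farm 11 > Hill Ranch 6 > Low Meadow 4.
Give Twin Wells 5 to hit its cap of 5 → 28 left.
North Farm: +14 to 14 (cap) → 14 left.
Give Hill Ranch 13 to hit its cap of 13 → 1 left.
Only 1 left; Low Meadow takes them to reach 1.
Total = 4×1 + 11×14 + 6×13 + 15×5 = 311.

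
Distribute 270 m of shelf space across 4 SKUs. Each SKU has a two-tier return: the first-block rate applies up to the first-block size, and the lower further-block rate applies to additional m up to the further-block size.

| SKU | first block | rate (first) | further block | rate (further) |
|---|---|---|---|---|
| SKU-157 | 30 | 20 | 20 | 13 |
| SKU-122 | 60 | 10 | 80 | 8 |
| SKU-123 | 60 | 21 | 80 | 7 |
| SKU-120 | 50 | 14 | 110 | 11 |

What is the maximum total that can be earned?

4030

Order all 8 blocks by rate: SKU-123/first 21 > SKU-157/first 20 > SKU-120/first 14 > SKU-157/second 13 > SKU-120/second 11 > SKU-122/first 10 > SKU-122/second 8 > SKU-123/second 7.
SKU-123/first (21): +60 → 210 left.
Fill SKU-157 first block (30 at 20) → 180 left.
Fill SKU-120 first block (50 at 14) → 130 left.
Fill SKU-157 second block (20 at 13) → 110 left.
Fill SKU-120 second block (110 at 11) → 0 left.
Total = 21×60 + 20×30 + 14×50 + 13×20 + 11×110 = 4030.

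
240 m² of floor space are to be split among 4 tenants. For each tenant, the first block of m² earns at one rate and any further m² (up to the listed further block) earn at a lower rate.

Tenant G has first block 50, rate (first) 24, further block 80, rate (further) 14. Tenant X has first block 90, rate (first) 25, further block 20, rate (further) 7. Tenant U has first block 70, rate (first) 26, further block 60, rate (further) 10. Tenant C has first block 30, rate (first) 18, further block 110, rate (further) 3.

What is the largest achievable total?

Order all 8 blocks by rate: Tenant U/tier1 26 > Tenant X/tier1 25 > Tenant G/tier1 24 > Tenant C/tier1 18 > Tenant G/tier2 14 > Tenant U/tier2 10 > Tenant X/tier2 7 > Tenant C/tier2 3.
Fill Tenant U tier1 block (70 at 26) → 170 left.
Fill Tenant X tier1 block (90 at 25) → 80 left.
Tenant G/tier1 (24): +50 → 30 left.
Tenant C/tier1 (18): +30 → 0 left.
Total = 26×70 + 25×90 + 24×50 + 18×30 = 5810.

5810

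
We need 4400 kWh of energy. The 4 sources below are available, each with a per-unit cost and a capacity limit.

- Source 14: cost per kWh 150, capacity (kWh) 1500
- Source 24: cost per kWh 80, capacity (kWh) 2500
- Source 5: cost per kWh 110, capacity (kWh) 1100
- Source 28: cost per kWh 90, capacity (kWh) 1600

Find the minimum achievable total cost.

377000

Use sources in increasing cost order.
Source 24 at 80: take all 2500 kWh → 1900 still needed.
Take 1600 from Source 28 at 90 → need 300 more.
Source 5 (110): take the remaining 300 → done.
Source 14: unused.
Cost = 2500×80 + 1600×90 + 300×110 = 377000.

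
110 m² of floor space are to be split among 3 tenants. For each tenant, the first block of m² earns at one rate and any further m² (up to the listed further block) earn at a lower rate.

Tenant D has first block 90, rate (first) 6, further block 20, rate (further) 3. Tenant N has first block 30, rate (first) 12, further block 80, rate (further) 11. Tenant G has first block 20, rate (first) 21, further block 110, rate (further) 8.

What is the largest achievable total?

1440

Order all 6 blocks by rate: Tenant G/tier1 21 > Tenant N/tier1 12 > Tenant N/tier2 11 > Tenant G/tier2 8 > Tenant D/tier1 6 > Tenant D/tier2 3.
Fill Tenant G tier1 block (20 at 21) ; 90 left.
Fill Tenant N tier1 block (30 at 12) ; 60 left.
Tenant N tier2 at 11: only 60 left, fill 60.
Total = 21×20 + 12×30 + 11×60 = 1440.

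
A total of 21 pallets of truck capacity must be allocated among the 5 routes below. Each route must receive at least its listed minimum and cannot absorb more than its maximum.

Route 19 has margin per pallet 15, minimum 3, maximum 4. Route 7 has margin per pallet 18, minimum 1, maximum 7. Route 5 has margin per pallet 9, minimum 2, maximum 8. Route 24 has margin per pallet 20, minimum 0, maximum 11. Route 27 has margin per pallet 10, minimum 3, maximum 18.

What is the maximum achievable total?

349

Meeting every minimum uses 3+1+2+0+3 = 9 pallets, leaving 12.
Highest margin per pallet first: Route 24 20 > Route 7 18 > Route 19 15 > Route 27 10 > Route 5 9.
Route 24: +11 to 11 (cap) → 1 left.
Route 7 has room for 6 more but only 1 remain, so it gets 2.
Total = 15×3 + 18×2 + 9×2 + 20×11 + 10×3 = 349.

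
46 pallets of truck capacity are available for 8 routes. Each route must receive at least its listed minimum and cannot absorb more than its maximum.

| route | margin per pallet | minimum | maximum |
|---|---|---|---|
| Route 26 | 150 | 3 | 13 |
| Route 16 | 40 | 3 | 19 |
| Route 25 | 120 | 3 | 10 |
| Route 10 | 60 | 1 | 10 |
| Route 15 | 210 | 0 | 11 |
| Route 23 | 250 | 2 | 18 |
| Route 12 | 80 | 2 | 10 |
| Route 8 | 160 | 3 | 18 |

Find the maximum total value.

Meeting every minimum uses 3+3+3+1+0+2+2+3 = 17 pallets, leaving 29.
Rank by margin per pallet: Route 23 250 > Route 15 210 > Route 8 160 > Route 26 150 > Route 25 120 > Route 12 80 > Route 10 60 > Route 16 40.
Route 23 takes 16 more to reach its cap of 18 — 13 left.
Route 15 takes 11 more to reach its cap of 11 — 2 left.
Only 2 left; Route 8 takes them to reach 5.
Total = 150×3 + 40×3 + 120×3 + 60×1 + 210×11 + 250×18 + 80×2 + 160×5 = 8760.

8760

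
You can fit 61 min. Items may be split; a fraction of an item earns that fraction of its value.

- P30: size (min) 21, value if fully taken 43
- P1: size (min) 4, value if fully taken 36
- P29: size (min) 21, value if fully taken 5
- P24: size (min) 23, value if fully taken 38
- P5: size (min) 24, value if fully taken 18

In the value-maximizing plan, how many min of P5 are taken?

Rank by value-to-size ratio: P1 36/4≈9, P30 43/21≈2.05, P24 38/23≈1.65, P5 18/24≈0.75, P29 5/21≈0.238.
All 4 min of P1 fit (value 36) → 57 remain.
Take all of P30 (21 min, value 43) → 36 min left.
All 23 min of P24 fit (value 38) → 13 remain.
Only 13 min remain; take 13/24 of P5 for value 18×13/24 = 9.75.

13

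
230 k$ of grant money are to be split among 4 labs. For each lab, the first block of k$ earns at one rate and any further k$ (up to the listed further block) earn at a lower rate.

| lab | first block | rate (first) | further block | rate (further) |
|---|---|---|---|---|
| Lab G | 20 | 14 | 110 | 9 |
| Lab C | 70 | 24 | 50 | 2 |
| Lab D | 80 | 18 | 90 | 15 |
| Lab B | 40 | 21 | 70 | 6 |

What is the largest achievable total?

4560

Rank every tier by rate: Lab C/tier1 24 > Lab B/tier1 21 > Lab D/tier1 18 > Lab D/tier2 15 > Lab G/tier1 14 > Lab G/tier2 9 > Lab B/tier2 6 > Lab C/tier2 2.
Lab C tier1 at 24: fill all 70 — 160 left.
Lab B tier1 at 21: fill all 40 — 120 left.
Fill Lab D tier1 block (80 at 18) — 40 left.
Lab D/tier2: +40 of 90 at 15; pool empty.
Total = 24×70 + 21×40 + 18×80 + 15×40 = 4560.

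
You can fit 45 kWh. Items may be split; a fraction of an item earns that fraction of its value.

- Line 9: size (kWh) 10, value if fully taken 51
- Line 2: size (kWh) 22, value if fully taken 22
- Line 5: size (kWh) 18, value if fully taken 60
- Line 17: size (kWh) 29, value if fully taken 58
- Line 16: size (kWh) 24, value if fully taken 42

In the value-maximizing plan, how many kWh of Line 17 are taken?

Best value per unit of size first: Line 9 51/10≈5.1, Line 5 60/18≈3.33, Line 17 58/29≈2, Line 16 42/24≈1.75, Line 2 22/22≈1.
All 10 kWh of Line 9 fit (value 51) — 35 remain.
Line 5: take in full, 18 kWh for value 60 — 17 left.
Only 17 kWh remain; take 17/29 of Line 17 for value 58×17/29 = 34.

17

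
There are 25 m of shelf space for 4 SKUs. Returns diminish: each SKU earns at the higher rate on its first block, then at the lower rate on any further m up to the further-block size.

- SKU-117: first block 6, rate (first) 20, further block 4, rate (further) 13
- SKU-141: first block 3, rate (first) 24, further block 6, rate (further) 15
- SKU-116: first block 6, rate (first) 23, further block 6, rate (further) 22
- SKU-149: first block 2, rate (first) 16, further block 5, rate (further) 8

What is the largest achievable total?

Order all 8 blocks by rate: SKU-141/first 24 > SKU-116/first 23 > SKU-116/second 22 > SKU-117/first 20 > SKU-149/first 16 > SKU-141/second 15 > SKU-117/second 13 > SKU-149/second 8.
SKU-141/first (24): +3 ; 22 left.
SKU-116 first at 23: fill all 6 ; 16 left.
SKU-116 second at 22: fill all 6 ; 10 left.
SKU-117 first at 20: fill all 6 ; 4 left.
Fill SKU-149 first block (2 at 16) ; 2 left.
2 remain; put them into SKU-141 second at 15.
Total = 24×3 + 23×6 + 22×6 + 20×6 + 16×2 + 15×2 = 524.

524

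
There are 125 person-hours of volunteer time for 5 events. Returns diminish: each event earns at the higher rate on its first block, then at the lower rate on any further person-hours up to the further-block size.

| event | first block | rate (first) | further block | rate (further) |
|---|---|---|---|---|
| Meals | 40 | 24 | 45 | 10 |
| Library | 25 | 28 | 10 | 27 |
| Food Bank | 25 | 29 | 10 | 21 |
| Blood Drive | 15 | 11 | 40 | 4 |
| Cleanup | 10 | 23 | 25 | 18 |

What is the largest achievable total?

3185

Treat each block as its own option and order by rate: Food Bank/tier1 29 > Library/tier1 28 > Library/tier2 27 > Meals/tier1 24 > Cleanup/tier1 23 > Food Bank/tier2 21 > Cleanup/tier2 18 > Blood Drive/tier1 11 > Meals/tier2 10 > Blood Drive/tier2 4.
Food Bank tier1 at 29: fill all 25 → 100 left.
Library/tier1 (28): +25 → 75 left.
Fill Library tier2 block (10 at 27) → 65 left.
Meals/tier1 (24): +40 → 25 left.
Cleanup/tier1 (23): +10 → 15 left.
Fill Food Bank tier2 block (10 at 21) → 5 left.
5 remain; put them into Cleanup tier2 at 18.
Total = 29×25 + 28×25 + 27×10 + 24×40 + 23×10 + 21×10 + 18×5 = 3185.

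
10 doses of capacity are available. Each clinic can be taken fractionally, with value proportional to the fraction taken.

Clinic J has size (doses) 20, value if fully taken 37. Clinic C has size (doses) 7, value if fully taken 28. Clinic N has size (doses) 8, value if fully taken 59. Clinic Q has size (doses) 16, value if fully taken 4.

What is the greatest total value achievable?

67

Rank by value-to-size ratio: Clinic N 59/8≈7.38, Clinic C 28/7≈4, Clinic J 37/20≈1.85, Clinic Q 4/16≈0.25.
All 8 doses of Clinic N fit (value 59) ; 2 remain.
Only 2 doses remain; take 2/7 of Clinic C for value 28×2/7 = 8.
Total value = 67.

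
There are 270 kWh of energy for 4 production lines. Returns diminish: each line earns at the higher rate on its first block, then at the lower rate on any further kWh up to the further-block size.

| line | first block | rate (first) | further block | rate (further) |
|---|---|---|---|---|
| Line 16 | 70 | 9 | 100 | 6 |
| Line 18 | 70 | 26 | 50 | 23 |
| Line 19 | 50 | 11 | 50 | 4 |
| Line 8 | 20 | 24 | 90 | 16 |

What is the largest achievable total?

Order all 8 blocks by rate: Line 18/T1 26 > Line 8/T1 24 > Line 18/T2 23 > Line 8/T2 16 > Line 19/T1 11 > Line 16/T1 9 > Line 16/T2 6 > Line 19/T2 4.
Fill Line 18 T1 block (70 at 26) — 200 left.
Line 8 T1 at 24: fill all 20 — 180 left.
Line 18/T2 (23): +50 — 130 left.
Fill Line 8 T2 block (90 at 16) — 40 left.
Line 19/T1: +40 of 50 at 11; pool empty.
Total = 26×70 + 24×20 + 23×50 + 16×90 + 11×40 = 5330.

5330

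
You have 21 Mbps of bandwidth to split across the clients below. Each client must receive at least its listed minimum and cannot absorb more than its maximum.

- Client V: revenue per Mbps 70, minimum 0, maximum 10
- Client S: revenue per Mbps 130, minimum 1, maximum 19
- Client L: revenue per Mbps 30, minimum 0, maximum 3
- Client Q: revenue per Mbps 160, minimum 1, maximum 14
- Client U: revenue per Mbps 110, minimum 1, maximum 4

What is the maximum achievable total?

Meeting every minimum uses 0+1+0+1+1 = 3 Mbps, leaving 18.
Rank by revenue per Mbps: Client Q 160 > Client S 130 > Client U 110 > Client V 70 > Client L 30.
Give Client Q 13 more to hit its cap of 14 — 5 left.
Client S: +5 (room for 18) → 6. Pool exhausted.
Total = 130×6 + 160×14 + 110×1 = 3130.

3130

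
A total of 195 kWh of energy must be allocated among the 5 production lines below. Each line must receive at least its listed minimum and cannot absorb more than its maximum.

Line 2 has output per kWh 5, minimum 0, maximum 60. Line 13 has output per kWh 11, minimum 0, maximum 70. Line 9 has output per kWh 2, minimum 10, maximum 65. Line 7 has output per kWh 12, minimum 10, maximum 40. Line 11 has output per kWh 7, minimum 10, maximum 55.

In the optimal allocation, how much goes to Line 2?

20

Meeting every minimum uses 0+0+10+10+10 = 30 kWh, leaving 165.
Highest output per kWh first: Line 7 12 > Line 13 11 > Line 11 7 > Line 2 5 > Line 9 2.
Line 7 takes 30 more to reach its cap of 40 ; 135 left.
Give Line 13 70 more to hit its cap of 70 ; 65 left.
Line 11: +45 to 55 (cap) ; 20 left.
Only 20 left; Line 2 takes them to reach 20.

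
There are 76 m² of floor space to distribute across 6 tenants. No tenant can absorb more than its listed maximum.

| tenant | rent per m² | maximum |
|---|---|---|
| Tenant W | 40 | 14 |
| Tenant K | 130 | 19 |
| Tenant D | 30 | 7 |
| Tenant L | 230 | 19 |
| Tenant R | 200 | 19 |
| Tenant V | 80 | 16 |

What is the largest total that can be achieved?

Highest rent per m² first: Tenant L 230 > Tenant R 200 > Tenant K 130 > Tenant V 80 > Tenant W 40 > Tenant D 30.
Tenant L: +19 to 19 (cap) ; 57 left.
Give Tenant R 19 to hit its cap of 19 ; 38 left.
Tenant K takes 19 to reach its cap of 19 ; 19 left.
Tenant V: +16 to 16 (cap) ; 3 left.
Only 3 left; Tenant W takes them to reach 3.
Total = 40×3 + 130×19 + 230×19 + 200×19 + 80×16 = 12040.

12040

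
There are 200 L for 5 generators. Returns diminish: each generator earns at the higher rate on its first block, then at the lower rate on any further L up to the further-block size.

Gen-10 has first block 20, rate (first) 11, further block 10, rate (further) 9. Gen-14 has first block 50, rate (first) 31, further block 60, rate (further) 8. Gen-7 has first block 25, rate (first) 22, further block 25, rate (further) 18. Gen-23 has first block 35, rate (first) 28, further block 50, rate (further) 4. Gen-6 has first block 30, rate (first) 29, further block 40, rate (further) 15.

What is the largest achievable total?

Treat each block as its own option and order by rate: Gen-14/T1 31 > Gen-6/T1 29 > Gen-23/T1 28 > Gen-7/T1 22 > Gen-7/T2 18 > Gen-6/T2 15 > Gen-10/T1 11 > Gen-10/T2 9 > Gen-14/T2 8 > Gen-23/T2 4.
Gen-14/T1 (31): +50 — 150 left.
Gen-6 T1 at 29: fill all 30 — 120 left.
Fill Gen-23 T1 block (35 at 28) — 85 left.
Gen-7/T1 (22): +25 — 60 left.
Fill Gen-7 T2 block (25 at 18) — 35 left.
Gen-6/T2: +35 of 40 at 15; pool empty.
Total = 31×50 + 29×30 + 28×35 + 22×25 + 18×25 + 15×35 = 4925.

4925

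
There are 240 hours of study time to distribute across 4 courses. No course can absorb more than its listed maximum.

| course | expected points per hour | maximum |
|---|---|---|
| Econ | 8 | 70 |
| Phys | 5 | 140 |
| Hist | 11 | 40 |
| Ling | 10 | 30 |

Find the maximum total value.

1800

Order the courses by expected points per hour: Hist 11 > Ling 10 > Econ 8 > Phys 5.
Hist takes 40 to reach its cap of 40 — 200 left.
Give Ling 30 to hit its cap of 30 — 170 left.
Econ takes 70 to reach its cap of 70 — 100 left.
Phys: +100 (room for 140) → 100. Pool exhausted.
Total = 8×70 + 5×100 + 11×40 + 10×30 = 1800.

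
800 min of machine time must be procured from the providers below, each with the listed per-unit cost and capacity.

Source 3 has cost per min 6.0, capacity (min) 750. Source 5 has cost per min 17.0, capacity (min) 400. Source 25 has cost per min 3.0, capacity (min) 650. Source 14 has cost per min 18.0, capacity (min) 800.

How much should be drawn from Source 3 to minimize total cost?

150

Fill from the cheapest provider first.
Source 25 at 3.0: take all 650 min — 150 still needed.
Take 150 from Source 3 at 6.0 to finish.
Source 5, Source 14: unused.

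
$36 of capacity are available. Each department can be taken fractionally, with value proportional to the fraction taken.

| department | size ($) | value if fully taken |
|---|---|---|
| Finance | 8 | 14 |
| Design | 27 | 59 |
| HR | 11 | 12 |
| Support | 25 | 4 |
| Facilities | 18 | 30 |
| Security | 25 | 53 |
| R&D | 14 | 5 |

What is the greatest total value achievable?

Sort by value density: Design 59/27≈2.19, Security 53/25≈2.12, Finance 14/8≈1.75, Facilities 30/18≈1.67, HR 12/11≈1.09, R&D 5/14≈0.357, Support 4/25≈0.16.
All 27 $ of Design fit (value 59) — 9 remain.
9 $ left: a 9/25 share of Security gives 53×9/25 = 19.08.
Total value = 78.08.

78.08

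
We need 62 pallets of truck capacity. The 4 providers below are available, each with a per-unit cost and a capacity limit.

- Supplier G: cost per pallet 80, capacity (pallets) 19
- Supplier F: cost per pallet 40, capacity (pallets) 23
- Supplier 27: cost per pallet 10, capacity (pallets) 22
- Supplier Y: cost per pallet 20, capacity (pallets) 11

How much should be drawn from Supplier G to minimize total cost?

Fill from the cheapest provider first.
Take 22 from Supplier 27 at 10 — need 40 more.
Take 11 from Supplier Y at 20 — need 29 more.
Supplier F at 40: take all 23 pallets — 6 still needed.
Take 6 from Supplier G at 80 to finish.

6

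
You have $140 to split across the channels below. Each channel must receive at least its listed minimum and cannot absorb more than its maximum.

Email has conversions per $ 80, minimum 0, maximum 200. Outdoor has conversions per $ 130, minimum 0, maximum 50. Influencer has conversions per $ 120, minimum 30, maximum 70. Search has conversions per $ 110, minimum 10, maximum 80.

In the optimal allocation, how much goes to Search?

20

Meeting every minimum uses 0+0+30+10 = 40 $, leaving 100.
Highest conversions per $ first: Outdoor 130 > Influencer 120 > Search 110 > Email 80.
Outdoor takes 50 more to reach its cap of 50 → 50 left.
Give Influencer 40 more to hit its cap of 70 → 10 left.
Search has room for 70 more but only 10 remain, so it gets 20.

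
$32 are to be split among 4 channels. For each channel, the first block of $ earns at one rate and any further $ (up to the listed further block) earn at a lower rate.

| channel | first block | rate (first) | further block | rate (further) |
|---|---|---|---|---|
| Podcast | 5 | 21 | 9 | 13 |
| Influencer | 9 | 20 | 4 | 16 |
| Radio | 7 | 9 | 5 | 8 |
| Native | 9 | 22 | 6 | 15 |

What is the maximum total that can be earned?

Rank every tier by rate: Native/first 22 > Podcast/first 21 > Influencer/first 20 > Influencer/second 16 > Native/second 15 > Podcast/second 13 > Radio/first 9 > Radio/second 8.
Native/first (22): +9 ; 23 left.
Fill Podcast first block (5 at 21) ; 18 left.
Influencer first at 20: fill all 9 ; 9 left.
Fill Influencer second block (4 at 16) ; 5 left.
Native/second: +5 of 6 at 15; pool empty.
Total = 22×9 + 21×5 + 20×9 + 16×4 + 15×5 = 622.

622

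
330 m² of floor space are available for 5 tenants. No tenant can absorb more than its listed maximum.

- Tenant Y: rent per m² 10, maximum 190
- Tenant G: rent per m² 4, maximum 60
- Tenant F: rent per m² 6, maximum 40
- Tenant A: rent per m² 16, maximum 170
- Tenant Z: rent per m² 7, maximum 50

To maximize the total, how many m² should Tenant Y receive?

160

Rank by rent per m²: Tenant A 16 > Tenant Y 10 > Tenant Z 7 > Tenant F 6 > Tenant G 4.
Tenant A: +170 to 170 (cap) ; 160 left.
Only 160 left; Tenant Y takes them to reach 160.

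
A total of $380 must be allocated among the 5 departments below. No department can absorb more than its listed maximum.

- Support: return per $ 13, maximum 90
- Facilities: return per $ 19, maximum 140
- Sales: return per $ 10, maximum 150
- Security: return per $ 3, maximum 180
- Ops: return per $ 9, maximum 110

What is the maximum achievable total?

Rank by return per $: Facilities 19 > Support 13 > Sales 10 > Ops 9 > Security 3.
Facilities: +140 to 140 (cap) → 240 left.
Give Support 90 to hit its cap of 90 → 150 left.
Give Sales 150 to hit its cap of 150 → 0 left.
Total = 13×90 + 19×140 + 10×150 = 5330.

5330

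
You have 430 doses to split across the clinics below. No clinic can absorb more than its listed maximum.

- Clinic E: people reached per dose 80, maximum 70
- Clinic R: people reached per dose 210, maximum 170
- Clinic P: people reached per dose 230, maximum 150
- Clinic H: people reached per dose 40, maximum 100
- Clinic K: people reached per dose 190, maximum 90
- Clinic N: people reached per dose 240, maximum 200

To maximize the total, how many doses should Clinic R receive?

Highest people reached per dose first: Clinic N 240 > Clinic P 230 > Clinic R 210 > Clinic K 190 > Clinic E 80 > Clinic H 40.
Clinic N takes 200 to reach its cap of 200 ; 230 left.
Clinic P: +150 to 150 (cap) ; 80 left.
Clinic R has room for 170 but only 80 remain, so it gets 80.

80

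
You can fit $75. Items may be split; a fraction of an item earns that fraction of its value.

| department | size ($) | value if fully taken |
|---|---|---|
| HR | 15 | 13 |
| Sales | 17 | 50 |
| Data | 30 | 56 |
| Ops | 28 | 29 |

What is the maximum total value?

135

Best value per unit of size first: Sales 50/17≈2.94, Data 56/30≈1.87, Ops 29/28≈1.04, HR 13/15≈0.867.
All 17 $ of Sales fit (value 50) ; 58 remain.
Data: take in full, 30 $ for value 56 ; 28 left.
Take all of Ops (28 $, value 29) ; 0 $ left.
Total value = 135.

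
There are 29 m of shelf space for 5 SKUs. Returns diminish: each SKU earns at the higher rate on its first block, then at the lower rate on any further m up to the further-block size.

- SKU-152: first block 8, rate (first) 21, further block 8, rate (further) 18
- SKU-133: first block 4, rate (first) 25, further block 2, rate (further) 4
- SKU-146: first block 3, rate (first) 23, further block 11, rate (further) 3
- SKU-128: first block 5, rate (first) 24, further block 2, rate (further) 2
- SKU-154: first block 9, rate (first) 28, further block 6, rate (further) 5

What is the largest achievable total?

Order all 10 blocks by rate: SKU-154/first 28 > SKU-133/first 25 > SKU-128/first 24 > SKU-146/first 23 > SKU-152/first 21 > SKU-152/second 18 > SKU-154/second 5 > SKU-133/second 4 > SKU-146/second 3 > SKU-128/second 2.
Fill SKU-154 first block (9 at 28) → 20 left.
SKU-133 first at 25: fill all 4 → 16 left.
Fill SKU-128 first block (5 at 24) → 11 left.
Fill SKU-146 first block (3 at 23) → 8 left.
Fill SKU-152 first block (8 at 21) → 0 left.
Total = 28×9 + 25×4 + 24×5 + 23×3 + 21×8 = 709.

709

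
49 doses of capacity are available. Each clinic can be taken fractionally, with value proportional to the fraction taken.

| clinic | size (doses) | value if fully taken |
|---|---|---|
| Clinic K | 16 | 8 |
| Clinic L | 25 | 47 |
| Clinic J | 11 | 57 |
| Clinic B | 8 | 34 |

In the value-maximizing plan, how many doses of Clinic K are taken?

Sort by value density: Clinic J 57/11≈5.18, Clinic B 34/8≈4.25, Clinic L 47/25≈1.88, Clinic K 8/16≈0.5.
Clinic J: take in full, 11 doses for value 57 → 38 left.
All 8 doses of Clinic B fit (value 34) → 30 remain.
All 25 doses of Clinic L fit (value 47) → 5 remain.
Fill the last 5 doses with part of Clinic K: 5/16 of it earns 2.5.

5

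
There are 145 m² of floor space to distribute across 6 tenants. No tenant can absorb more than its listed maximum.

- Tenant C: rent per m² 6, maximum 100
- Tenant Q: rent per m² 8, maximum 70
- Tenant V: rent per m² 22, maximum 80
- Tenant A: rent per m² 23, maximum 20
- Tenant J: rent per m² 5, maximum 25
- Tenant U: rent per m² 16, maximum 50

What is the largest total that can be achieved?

Order the tenants by rent per m²: Tenant A 23 > Tenant V 22 > Tenant U 16 > Tenant Q 8 > Tenant C 6 > Tenant J 5.
Give Tenant A 20 to hit its cap of 20 → 125 left.
Tenant V takes 80 to reach its cap of 80 → 45 left.
Only 45 left; Tenant U takes them to reach 45.
Total = 22×80 + 23×20 + 16×45 = 2940.

2940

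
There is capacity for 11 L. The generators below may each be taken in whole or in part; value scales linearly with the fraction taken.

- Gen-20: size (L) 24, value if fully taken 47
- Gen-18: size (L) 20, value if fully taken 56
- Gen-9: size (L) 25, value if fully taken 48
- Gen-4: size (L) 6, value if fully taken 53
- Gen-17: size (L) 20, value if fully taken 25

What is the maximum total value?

Best value per unit of size first: Gen-4 53/6≈8.83, Gen-18 56/20≈2.8, Gen-20 47/24≈1.96, Gen-9 48/25≈1.92, Gen-17 25/20≈1.25.
Gen-4: take in full, 6 L for value 53 → 5 left.
Fill the last 5 L with part of Gen-18: 5/20 of it earns 14.
Total value = 67.

67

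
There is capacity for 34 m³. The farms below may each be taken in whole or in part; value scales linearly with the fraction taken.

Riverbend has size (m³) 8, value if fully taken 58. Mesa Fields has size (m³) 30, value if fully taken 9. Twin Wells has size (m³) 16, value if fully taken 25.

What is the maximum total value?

86

Rank by value-to-size ratio: Riverbend 58/8≈7.25, Twin Wells 25/16≈1.56, Mesa Fields 9/30≈0.3.
Take all of Riverbend (8 m³, value 58) — 26 m³ left.
All 16 m³ of Twin Wells fit (value 25) — 10 remain.
10 m³ left: a 10/30 share of Mesa Fields gives 9×10/30 = 3.
Total value = 86.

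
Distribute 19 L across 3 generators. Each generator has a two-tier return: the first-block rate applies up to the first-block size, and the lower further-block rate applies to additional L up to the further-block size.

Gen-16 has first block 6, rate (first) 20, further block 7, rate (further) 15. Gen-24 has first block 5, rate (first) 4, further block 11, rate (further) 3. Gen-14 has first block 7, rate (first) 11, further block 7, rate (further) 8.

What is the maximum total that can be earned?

Treat each block as its own option and order by rate: Gen-16/first 20 > Gen-16/second 15 > Gen-14/first 11 > Gen-14/second 8 > Gen-24/first 4 > Gen-24/second 3.
Gen-16 first at 20: fill all 6 — 13 left.
Gen-16/second (15): +7 — 6 left.
Gen-14/first: +6 of 7 at 11; pool empty.
Total = 20×6 + 15×7 + 11×6 = 291.

291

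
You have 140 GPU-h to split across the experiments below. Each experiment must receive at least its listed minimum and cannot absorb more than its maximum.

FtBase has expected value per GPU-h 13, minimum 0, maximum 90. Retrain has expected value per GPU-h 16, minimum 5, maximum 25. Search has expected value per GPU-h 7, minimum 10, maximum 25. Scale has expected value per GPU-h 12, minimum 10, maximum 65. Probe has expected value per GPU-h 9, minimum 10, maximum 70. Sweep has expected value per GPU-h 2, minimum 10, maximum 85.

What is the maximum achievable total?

1675

Meeting every minimum uses 0+5+10+10+10+10 = 45 GPU-h, leaving 95.
Rank by expected value per GPU-h: Retrain 16 > FtBase 13 > Scale 12 > Probe 9 > Search 7 > Sweep 2.
Give Retrain 20 more to hit its cap of 25 ; 75 left.
Only 75 left; FtBase takes them to reach 75.
Total = 13×75 + 16×25 + 7×10 + 12×10 + 9×10 + 2×10 = 1675.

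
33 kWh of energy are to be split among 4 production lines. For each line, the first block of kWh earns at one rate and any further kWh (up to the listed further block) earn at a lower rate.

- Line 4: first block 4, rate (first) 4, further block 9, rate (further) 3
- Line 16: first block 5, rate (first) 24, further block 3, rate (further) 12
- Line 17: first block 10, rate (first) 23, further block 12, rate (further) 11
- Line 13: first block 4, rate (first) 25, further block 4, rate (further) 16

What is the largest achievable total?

Treat each block as its own option and order by rate: Line 13/tier1 25 > Line 16/tier1 24 > Line 17/tier1 23 > Line 13/tier2 16 > Line 16/tier2 12 > Line 17/tier2 11 > Line 4/tier1 4 > Line 4/tier2 3.
Fill Line 13 tier1 block (4 at 25) → 29 left.
Line 16/tier1 (24): +5 → 24 left.
Line 17/tier1 (23): +10 → 14 left.
Line 13 tier2 at 16: fill all 4 → 10 left.
Line 16/tier2 (12): +3 → 7 left.
Line 17 tier2 at 11: only 7 left, fill 7.
Total = 25×4 + 24×5 + 23×10 + 16×4 + 12×3 + 11×7 = 627.

627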